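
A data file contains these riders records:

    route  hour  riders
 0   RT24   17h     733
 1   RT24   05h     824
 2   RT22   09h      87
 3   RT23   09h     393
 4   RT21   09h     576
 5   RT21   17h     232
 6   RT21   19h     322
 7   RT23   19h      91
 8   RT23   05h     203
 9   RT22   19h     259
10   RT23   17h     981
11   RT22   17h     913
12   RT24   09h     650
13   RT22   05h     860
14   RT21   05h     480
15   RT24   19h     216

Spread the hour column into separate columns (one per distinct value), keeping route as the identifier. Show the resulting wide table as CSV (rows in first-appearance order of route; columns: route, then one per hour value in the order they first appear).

route,17h,05h,09h,19h
RT24,733,824,650,216
RT22,913,860,87,259
RT23,981,203,393,91
RT21,232,480,576,322

Columns: route plus the 4 distinct hour values (17h, 05h, 09h, 19h).
For example, row RT24 column 17h takes riders=733 from the long row (RT24, 17h).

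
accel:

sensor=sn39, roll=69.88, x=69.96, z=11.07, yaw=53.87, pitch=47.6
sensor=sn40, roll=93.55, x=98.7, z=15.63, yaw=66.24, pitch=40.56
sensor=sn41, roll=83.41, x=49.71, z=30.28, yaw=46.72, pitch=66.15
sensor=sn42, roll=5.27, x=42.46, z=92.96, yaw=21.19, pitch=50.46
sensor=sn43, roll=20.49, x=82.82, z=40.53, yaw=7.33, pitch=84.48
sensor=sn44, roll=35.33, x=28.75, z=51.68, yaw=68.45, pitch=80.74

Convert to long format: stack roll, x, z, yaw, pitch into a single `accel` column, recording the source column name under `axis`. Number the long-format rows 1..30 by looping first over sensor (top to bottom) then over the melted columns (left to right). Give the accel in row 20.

50.46

30 rows total (6 × 5). Row 20: index ⌊(20-1)/5⌋ = 3 into sensor → sn42; (20-1) mod 5 = 4 into the melted columns → pitch.
So row 20 is (sn42, pitch, 50.46); accel = 50.46.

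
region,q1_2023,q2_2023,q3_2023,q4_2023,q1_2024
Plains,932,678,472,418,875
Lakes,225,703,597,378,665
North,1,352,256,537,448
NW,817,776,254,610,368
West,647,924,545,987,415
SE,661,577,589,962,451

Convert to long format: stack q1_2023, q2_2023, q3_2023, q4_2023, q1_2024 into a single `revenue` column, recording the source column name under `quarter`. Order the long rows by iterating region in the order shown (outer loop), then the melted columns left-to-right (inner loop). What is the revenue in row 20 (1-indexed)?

368

30 rows total (6 × 5). Row 20: index ⌊(20-1)/5⌋ = 3 into region → NW; (20-1) mod 5 = 4 into the melted columns → q1_2024.
So row 20 is (NW, q1_2024, 368); revenue = 368.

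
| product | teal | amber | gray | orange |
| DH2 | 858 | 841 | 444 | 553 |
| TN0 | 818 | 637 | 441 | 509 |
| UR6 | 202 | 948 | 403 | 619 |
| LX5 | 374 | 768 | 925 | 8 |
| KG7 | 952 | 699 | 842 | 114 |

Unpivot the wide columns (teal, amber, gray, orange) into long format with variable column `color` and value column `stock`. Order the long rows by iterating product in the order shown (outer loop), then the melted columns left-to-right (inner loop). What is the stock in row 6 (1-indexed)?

20 rows total (5 × 4). Row 6: index ⌊(6-1)/4⌋ = 1 into product → TN0; (6-1) mod 4 = 1 into the melted columns → amber.
So row 6 is (TN0, amber, 637); stock = 637.

637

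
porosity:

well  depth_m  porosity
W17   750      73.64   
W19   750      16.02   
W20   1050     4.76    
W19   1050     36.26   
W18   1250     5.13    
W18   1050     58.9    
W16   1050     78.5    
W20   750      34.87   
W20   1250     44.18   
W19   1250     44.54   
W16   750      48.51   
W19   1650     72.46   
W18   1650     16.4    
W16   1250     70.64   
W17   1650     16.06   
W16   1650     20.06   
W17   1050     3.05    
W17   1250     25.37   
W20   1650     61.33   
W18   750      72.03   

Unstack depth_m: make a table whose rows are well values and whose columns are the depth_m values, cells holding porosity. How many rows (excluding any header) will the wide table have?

5

5 distinct well values → 5 rows.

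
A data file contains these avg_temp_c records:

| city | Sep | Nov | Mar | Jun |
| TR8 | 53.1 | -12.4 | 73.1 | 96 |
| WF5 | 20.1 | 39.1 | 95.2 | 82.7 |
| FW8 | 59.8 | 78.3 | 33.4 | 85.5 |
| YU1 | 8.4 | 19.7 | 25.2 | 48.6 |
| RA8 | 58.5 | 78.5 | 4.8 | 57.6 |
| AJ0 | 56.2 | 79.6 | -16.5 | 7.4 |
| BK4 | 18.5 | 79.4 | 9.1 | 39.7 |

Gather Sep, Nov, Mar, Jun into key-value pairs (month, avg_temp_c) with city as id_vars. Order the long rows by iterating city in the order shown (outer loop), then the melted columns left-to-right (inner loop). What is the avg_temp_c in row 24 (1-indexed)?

28 rows total (7 × 4). Row 24: index ⌊(24-1)/4⌋ = 5 into city → AJ0; (24-1) mod 4 = 3 into the melted columns → Jun.
So row 24 is (AJ0, Jun, 7.4); avg_temp_c = 7.4.

7.4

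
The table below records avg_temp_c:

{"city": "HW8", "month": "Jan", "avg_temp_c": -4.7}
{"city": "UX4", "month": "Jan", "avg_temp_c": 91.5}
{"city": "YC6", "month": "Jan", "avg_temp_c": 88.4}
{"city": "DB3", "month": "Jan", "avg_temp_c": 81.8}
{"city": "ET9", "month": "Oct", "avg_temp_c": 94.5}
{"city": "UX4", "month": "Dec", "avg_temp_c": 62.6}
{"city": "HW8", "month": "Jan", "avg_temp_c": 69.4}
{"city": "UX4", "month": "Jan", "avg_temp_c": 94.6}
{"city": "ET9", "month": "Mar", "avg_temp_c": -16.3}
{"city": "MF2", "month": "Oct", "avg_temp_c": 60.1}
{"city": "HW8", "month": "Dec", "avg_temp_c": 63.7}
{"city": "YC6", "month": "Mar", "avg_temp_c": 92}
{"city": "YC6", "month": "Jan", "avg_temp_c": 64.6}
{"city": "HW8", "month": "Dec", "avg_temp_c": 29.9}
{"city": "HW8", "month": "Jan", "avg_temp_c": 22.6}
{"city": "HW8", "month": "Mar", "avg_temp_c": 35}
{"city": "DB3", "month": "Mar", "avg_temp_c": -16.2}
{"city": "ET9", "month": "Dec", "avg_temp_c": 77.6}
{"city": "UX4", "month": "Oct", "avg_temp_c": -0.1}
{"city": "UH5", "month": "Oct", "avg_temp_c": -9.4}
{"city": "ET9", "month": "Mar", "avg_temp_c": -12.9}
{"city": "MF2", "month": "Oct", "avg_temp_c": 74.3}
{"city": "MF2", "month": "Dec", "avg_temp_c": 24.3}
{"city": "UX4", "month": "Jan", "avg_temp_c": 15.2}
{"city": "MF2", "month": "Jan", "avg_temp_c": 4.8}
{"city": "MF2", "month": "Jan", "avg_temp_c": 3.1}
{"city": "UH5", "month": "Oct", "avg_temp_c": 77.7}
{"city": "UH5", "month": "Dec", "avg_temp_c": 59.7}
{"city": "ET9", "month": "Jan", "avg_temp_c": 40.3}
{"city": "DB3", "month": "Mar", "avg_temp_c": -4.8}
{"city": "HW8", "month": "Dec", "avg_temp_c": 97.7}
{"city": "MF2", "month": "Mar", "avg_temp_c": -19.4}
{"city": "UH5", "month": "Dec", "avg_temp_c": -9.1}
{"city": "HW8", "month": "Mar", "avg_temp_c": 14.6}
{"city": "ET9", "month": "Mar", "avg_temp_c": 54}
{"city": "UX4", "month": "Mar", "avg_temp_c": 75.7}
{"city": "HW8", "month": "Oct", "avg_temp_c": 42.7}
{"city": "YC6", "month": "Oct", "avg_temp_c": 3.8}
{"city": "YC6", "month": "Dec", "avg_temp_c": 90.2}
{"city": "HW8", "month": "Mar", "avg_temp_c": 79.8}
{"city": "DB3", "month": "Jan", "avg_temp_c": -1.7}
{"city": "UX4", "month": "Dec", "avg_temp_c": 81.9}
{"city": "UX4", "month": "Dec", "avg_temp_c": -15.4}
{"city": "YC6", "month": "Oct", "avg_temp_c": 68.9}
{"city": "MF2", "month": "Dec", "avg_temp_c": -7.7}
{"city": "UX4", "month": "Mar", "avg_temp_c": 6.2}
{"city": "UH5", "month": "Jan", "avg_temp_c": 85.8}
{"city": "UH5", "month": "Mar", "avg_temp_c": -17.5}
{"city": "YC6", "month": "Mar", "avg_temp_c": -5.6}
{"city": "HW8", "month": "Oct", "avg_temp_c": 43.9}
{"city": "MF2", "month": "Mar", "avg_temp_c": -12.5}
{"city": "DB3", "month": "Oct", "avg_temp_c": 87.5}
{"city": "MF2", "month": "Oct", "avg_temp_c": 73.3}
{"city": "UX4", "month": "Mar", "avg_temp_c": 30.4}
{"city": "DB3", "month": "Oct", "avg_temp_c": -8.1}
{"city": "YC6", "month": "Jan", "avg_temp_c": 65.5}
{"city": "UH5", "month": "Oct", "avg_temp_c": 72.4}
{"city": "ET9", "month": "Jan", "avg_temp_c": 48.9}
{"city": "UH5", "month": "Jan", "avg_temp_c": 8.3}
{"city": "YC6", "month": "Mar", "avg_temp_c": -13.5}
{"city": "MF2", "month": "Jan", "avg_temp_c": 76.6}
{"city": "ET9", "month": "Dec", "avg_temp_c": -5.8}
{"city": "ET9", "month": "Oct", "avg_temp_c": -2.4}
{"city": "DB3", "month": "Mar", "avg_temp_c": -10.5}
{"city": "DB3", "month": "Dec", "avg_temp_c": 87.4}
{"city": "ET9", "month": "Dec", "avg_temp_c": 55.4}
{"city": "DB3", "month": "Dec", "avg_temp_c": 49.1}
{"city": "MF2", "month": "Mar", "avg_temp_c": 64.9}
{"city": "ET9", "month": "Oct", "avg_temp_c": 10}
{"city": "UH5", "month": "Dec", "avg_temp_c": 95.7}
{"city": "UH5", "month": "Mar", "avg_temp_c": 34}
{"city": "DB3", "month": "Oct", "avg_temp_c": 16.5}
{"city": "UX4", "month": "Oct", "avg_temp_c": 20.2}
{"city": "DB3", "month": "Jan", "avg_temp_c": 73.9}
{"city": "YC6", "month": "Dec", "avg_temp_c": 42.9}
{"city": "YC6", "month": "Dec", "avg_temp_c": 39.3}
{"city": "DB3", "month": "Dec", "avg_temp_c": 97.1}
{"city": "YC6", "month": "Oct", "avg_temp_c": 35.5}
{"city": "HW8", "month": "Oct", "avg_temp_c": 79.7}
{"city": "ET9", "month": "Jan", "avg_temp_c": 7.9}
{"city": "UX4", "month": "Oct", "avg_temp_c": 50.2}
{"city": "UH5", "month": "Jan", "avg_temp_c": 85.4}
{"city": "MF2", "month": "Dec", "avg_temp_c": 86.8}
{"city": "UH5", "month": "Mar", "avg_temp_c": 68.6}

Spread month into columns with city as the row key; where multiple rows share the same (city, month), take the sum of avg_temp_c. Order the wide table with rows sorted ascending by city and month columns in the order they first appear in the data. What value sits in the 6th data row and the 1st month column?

201.3

With rows sorted ascending by city, row 6 is city=UX4. month columns in first-appearance order: Jan, Oct, Dec, Mar; column 1 is Jan.
Long rows with city=UX4, month=Jan: 91.5 + 94.6 + 15.2 = 201.3.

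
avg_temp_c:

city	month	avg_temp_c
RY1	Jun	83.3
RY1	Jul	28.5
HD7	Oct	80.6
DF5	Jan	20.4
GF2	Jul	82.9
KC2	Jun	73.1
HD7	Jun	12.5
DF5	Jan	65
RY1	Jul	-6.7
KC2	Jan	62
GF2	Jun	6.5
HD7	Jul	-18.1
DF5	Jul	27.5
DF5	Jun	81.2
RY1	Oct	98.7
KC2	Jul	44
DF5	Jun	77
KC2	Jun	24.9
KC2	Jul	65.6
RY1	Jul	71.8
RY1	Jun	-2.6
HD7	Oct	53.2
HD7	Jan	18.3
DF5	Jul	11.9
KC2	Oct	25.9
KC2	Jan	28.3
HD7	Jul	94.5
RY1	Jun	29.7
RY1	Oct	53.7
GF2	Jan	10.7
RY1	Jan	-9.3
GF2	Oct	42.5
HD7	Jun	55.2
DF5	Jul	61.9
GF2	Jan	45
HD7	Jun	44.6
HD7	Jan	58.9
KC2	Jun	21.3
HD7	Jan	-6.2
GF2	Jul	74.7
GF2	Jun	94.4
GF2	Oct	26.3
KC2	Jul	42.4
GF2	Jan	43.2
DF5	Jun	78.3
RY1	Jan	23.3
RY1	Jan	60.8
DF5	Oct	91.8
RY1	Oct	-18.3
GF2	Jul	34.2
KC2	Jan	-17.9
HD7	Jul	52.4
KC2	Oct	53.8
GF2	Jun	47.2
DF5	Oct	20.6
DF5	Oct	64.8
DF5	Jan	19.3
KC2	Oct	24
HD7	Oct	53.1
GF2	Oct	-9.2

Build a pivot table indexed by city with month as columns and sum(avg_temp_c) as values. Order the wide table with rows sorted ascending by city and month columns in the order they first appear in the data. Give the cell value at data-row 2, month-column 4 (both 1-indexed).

With rows sorted ascending by city, row 2 is city=GF2. month columns in first-appearance order: Jun, Jul, Oct, Jan; column 4 is Jan.
Long rows with city=GF2, month=Jan: 10.7 + 45 + 43.2 = 98.9.

98.9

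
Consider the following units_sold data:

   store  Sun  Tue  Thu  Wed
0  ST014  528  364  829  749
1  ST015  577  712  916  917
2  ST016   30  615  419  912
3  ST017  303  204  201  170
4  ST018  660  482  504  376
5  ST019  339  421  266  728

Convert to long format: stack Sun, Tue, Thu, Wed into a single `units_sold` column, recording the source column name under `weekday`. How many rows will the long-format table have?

6 store values × 4 melted columns = 24 rows.

24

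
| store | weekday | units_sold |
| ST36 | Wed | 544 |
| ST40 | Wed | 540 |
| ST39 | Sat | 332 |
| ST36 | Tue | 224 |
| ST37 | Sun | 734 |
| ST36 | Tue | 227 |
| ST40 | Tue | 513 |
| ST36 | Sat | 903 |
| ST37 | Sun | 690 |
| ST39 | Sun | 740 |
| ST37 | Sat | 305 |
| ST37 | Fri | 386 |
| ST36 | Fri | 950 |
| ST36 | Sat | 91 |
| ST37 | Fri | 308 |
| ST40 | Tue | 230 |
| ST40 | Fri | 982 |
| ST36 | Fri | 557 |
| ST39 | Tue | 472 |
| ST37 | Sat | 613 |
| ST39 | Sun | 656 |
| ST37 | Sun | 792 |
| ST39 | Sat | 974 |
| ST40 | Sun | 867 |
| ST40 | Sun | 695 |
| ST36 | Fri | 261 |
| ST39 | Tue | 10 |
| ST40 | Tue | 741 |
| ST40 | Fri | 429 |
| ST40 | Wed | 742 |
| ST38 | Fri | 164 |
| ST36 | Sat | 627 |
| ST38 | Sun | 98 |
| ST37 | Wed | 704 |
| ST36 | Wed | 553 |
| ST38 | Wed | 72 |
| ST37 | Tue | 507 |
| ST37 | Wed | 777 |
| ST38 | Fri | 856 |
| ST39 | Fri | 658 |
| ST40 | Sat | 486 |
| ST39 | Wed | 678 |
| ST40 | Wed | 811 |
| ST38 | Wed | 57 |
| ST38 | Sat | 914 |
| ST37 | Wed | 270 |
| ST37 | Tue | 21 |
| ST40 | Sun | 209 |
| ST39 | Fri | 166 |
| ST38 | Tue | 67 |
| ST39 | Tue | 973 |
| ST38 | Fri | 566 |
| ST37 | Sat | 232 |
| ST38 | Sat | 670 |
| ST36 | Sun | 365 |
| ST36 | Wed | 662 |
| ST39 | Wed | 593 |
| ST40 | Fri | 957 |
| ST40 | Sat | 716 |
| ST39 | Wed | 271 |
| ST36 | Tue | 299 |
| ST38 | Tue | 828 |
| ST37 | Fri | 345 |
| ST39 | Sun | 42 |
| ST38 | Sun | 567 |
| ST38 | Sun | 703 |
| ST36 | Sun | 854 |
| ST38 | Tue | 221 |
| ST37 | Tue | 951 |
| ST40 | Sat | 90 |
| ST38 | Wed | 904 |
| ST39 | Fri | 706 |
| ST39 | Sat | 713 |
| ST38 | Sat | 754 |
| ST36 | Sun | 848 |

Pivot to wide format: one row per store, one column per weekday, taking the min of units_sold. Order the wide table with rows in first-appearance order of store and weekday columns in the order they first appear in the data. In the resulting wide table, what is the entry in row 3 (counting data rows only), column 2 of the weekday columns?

With rows in first-appearance order of store, row 3 is store=ST39. weekday columns in first-appearance order: Wed, Sat, Tue, Sun, Fri; column 2 is Sat.
Long rows with store=ST39, weekday=Sat: min(332, 974, 713) = 332.

332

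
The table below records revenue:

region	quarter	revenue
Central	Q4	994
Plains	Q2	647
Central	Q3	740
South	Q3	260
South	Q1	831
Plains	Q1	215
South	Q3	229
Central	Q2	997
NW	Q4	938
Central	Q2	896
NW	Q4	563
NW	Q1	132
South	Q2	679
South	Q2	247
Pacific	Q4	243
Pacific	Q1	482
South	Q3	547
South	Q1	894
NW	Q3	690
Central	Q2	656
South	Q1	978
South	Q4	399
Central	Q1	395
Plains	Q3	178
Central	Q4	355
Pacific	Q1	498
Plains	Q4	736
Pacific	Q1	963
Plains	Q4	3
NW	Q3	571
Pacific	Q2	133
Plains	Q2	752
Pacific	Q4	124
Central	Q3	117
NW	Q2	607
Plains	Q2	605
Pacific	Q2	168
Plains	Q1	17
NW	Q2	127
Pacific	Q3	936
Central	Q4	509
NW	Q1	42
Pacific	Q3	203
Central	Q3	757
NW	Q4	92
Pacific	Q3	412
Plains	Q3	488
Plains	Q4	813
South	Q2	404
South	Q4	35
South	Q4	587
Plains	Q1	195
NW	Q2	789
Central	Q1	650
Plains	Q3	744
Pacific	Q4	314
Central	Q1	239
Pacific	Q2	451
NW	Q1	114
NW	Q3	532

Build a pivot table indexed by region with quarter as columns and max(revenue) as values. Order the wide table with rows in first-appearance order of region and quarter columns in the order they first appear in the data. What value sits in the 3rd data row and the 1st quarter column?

With rows in first-appearance order of region, row 3 is region=South. quarter columns in first-appearance order: Q4, Q2, Q3, Q1; column 1 is Q4.
Long rows with region=South, quarter=Q4: max(399, 35, 587) = 587.

587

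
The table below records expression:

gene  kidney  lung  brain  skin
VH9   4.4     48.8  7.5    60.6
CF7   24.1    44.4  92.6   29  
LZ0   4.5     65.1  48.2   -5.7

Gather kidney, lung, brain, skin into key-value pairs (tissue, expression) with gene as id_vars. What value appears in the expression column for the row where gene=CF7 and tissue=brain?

92.6

Unpivoting turns each (gene, wide-column) pair into one long row.
The wide cell at row CF7, column brain holds 92.6, so the long row (CF7, brain) has expression=92.6.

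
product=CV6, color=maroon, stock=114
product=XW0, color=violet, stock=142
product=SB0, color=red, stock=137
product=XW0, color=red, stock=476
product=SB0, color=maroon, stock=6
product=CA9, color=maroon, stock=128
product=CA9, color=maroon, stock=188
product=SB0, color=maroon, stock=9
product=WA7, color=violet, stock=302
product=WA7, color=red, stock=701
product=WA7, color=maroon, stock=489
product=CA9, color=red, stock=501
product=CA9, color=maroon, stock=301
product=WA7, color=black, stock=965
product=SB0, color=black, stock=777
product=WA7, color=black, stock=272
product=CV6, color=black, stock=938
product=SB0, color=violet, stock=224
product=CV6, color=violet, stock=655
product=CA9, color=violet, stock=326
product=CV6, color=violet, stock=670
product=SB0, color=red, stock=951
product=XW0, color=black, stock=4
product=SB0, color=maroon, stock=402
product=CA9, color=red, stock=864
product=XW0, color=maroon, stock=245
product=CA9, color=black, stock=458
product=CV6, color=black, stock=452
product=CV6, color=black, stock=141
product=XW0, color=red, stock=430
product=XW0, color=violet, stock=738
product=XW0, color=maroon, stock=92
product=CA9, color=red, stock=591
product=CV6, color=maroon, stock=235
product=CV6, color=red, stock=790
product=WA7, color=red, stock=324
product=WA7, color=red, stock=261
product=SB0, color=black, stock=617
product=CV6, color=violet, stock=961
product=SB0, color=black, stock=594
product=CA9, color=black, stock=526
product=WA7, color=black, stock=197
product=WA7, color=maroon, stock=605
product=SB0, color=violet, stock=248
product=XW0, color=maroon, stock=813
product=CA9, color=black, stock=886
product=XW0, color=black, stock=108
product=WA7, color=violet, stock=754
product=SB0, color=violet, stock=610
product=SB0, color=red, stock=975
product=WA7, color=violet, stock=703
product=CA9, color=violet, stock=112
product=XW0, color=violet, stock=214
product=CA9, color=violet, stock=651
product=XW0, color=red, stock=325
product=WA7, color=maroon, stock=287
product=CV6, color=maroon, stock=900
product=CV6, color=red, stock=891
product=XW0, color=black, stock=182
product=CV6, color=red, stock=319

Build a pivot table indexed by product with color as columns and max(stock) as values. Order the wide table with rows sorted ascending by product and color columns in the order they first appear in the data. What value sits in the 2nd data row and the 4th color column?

938

With rows sorted ascending by product, row 2 is product=CV6. color columns in first-appearance order: maroon, violet, red, black; column 4 is black.
Long rows with product=CV6, color=black: max(938, 452, 141) = 938.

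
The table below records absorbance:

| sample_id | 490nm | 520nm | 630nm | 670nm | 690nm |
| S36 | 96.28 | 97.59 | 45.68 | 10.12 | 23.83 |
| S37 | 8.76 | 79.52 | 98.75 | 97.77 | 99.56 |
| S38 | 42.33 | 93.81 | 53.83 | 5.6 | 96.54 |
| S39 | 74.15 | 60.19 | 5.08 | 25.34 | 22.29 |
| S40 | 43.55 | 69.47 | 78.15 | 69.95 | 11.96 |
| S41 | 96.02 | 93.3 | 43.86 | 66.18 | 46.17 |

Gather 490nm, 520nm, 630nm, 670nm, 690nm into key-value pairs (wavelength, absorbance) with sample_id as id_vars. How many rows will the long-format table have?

6 sample_id values × 5 melted columns = 30 rows.

30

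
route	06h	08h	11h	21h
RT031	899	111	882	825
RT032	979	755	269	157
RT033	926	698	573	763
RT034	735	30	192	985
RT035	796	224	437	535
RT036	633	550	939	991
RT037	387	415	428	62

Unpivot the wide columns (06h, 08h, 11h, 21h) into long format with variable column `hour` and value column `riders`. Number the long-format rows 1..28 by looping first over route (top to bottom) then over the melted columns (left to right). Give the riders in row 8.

28 rows total (7 × 4). Row 8: index ⌊(8-1)/4⌋ = 1 into route → RT032; (8-1) mod 4 = 3 into the melted columns → 21h.
So row 8 is (RT032, 21h, 157); riders = 157.

157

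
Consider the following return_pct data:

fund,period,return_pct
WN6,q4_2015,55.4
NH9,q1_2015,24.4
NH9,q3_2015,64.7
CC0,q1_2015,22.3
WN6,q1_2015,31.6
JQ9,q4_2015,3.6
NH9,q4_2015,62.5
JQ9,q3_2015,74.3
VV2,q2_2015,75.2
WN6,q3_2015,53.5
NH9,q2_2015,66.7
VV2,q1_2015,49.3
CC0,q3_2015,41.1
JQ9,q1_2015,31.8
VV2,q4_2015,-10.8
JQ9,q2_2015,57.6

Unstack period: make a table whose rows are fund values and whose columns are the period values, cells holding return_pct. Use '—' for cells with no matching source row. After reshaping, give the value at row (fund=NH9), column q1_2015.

24.4

The long row with fund=NH9, period=q1_2015 has return_pct=24.4.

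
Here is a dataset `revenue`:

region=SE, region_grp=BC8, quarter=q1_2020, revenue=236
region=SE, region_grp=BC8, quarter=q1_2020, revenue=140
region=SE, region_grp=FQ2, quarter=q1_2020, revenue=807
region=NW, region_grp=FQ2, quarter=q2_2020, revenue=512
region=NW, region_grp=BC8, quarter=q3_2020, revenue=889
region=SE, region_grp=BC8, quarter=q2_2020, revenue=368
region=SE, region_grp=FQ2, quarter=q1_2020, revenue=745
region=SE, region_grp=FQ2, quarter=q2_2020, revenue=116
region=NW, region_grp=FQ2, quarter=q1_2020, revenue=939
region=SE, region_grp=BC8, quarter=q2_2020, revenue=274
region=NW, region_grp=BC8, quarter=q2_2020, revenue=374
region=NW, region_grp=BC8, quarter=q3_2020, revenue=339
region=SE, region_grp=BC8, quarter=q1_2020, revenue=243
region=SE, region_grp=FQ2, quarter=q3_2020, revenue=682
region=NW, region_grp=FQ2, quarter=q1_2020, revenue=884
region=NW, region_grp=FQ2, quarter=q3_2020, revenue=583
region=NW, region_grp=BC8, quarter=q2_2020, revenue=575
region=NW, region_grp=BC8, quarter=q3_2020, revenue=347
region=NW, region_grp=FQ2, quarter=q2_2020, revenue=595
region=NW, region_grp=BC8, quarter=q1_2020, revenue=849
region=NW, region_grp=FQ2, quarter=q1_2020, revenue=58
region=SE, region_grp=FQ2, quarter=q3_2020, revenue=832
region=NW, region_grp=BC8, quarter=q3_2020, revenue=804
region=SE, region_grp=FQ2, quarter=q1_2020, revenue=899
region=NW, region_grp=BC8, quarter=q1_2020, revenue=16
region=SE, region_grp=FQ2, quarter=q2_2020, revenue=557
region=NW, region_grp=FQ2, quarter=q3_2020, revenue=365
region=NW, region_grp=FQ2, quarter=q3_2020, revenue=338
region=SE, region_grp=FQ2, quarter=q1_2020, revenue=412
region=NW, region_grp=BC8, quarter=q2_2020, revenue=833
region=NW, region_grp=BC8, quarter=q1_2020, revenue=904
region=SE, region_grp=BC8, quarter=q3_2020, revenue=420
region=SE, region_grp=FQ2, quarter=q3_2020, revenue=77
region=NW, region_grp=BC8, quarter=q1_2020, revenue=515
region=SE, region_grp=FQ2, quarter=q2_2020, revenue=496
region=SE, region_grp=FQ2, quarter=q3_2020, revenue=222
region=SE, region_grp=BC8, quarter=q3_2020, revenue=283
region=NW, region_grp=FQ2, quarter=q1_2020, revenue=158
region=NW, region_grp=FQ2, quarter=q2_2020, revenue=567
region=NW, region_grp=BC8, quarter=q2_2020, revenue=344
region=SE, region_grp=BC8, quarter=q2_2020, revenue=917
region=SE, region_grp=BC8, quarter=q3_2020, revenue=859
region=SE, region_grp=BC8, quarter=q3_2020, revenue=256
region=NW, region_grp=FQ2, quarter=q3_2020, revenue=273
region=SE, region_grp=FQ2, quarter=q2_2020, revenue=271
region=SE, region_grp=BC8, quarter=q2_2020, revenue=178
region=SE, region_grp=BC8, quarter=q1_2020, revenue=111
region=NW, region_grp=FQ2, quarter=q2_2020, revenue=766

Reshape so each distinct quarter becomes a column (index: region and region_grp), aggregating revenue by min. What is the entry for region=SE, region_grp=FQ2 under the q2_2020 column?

116

Rows with region=SE, region_grp=FQ2 and quarter=q2_2020: revenue values are 116, 557, 496, 271.
min(116, 557, 496, 271) = 116.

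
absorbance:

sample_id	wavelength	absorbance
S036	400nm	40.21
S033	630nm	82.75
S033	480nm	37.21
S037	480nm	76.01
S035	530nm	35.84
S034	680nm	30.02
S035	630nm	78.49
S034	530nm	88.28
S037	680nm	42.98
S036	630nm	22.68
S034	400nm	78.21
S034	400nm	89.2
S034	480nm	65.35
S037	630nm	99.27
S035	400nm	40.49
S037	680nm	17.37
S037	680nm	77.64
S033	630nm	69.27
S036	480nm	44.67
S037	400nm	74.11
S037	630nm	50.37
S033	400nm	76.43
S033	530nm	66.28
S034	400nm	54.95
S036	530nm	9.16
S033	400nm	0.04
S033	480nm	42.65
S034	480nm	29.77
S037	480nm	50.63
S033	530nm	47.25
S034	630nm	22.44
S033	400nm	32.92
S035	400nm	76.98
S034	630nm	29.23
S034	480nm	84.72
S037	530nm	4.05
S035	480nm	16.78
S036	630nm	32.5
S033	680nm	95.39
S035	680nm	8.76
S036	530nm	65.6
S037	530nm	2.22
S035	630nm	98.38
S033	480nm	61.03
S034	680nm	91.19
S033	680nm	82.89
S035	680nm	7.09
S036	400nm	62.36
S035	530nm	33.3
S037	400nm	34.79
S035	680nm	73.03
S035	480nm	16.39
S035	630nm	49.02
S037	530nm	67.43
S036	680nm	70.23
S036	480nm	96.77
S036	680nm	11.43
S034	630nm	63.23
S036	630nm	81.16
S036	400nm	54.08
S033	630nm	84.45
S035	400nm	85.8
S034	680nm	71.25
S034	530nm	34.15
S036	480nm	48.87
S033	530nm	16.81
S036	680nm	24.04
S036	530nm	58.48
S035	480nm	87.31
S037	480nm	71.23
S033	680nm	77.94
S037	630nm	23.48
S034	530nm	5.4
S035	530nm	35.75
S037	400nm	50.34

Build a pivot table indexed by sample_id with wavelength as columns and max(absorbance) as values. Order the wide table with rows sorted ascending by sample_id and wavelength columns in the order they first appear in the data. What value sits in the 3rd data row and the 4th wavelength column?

With rows sorted ascending by sample_id, row 3 is sample_id=S035. wavelength columns in first-appearance order: 400nm, 630nm, 480nm, 530nm, 680nm; column 4 is 530nm.
Long rows with sample_id=S035, wavelength=530nm: max(35.84, 33.3, 35.75) = 35.84.

35.84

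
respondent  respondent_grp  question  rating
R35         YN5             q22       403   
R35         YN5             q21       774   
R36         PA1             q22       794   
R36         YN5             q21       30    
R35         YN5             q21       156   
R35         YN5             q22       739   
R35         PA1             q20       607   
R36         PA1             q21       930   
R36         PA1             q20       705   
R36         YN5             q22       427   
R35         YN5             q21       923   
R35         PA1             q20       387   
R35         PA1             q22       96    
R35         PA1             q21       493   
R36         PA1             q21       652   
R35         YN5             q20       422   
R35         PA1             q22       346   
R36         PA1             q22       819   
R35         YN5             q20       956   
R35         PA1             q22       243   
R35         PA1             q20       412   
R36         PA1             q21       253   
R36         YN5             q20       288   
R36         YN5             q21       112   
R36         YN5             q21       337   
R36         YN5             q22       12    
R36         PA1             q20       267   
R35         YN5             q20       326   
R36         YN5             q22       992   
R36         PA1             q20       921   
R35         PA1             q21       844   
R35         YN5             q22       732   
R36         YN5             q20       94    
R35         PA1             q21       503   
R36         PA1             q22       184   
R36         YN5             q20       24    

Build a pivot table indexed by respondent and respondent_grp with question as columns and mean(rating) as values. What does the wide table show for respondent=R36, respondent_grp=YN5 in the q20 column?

Rows with respondent=R36, respondent_grp=YN5 and question=q20: rating values are 288, 94, 24.
(288 + 94 + 24) / 3 = 135.33.

135.33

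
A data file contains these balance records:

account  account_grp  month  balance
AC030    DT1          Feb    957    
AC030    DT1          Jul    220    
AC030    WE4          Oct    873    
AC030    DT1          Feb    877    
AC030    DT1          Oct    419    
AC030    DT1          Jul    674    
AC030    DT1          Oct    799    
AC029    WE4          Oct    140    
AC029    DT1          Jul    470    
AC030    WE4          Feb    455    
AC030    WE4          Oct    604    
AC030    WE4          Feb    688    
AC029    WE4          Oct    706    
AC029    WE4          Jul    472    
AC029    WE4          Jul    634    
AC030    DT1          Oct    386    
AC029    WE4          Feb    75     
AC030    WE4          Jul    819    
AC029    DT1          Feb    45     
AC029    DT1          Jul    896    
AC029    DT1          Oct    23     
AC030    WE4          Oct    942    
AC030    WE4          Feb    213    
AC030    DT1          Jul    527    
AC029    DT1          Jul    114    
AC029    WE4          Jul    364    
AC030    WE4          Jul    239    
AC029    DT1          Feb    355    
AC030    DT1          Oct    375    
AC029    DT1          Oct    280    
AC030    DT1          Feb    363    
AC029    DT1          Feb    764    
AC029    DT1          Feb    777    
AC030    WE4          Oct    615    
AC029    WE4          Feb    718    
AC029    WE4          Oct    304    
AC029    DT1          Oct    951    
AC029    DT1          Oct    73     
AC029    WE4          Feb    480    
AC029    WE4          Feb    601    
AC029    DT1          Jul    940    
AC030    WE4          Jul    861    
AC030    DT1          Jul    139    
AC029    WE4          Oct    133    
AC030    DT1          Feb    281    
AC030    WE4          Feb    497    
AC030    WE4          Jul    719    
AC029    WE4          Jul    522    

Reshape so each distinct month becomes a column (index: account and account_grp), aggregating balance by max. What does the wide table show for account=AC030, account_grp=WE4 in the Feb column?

688

Rows with account=AC030, account_grp=WE4 and month=Feb: balance values are 455, 688, 213, 497.
max(455, 688, 213, 497) = 688.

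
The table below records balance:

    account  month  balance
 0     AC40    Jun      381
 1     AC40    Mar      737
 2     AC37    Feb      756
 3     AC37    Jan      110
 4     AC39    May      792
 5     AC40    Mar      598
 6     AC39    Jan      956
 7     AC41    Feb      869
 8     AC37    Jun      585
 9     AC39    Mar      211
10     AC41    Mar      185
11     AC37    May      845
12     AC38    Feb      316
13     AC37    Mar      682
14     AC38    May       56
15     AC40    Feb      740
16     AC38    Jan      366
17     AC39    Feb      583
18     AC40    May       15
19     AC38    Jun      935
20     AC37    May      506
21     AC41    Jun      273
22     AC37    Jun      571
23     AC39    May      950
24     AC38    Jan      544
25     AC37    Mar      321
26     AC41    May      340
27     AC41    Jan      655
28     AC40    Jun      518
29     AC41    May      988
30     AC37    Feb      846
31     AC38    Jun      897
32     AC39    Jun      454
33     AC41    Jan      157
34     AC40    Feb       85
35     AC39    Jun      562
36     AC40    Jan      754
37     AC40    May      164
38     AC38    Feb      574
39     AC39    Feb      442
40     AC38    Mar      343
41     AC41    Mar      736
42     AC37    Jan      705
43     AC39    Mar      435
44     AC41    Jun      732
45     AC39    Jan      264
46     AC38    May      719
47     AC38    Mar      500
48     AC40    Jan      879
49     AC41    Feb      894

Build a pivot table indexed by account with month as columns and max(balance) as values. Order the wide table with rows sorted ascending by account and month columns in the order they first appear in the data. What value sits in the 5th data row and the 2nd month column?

736

With rows sorted ascending by account, row 5 is account=AC41. month columns in first-appearance order: Jun, Mar, Feb, Jan, May; column 2 is Mar.
Long rows with account=AC41, month=Mar: max(185, 736) = 736.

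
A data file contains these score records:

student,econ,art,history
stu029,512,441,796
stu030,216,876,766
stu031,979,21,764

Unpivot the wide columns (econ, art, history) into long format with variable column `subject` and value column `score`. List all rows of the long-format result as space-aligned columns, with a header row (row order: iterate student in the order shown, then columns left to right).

Each (student, column) pair becomes one row: 3 × 3 = 9 rows.
For example, (stu029, econ) → score=512.

student  subject  score
stu029   econ     512  
stu029   art      441  
stu029   history  796  
stu030   econ     216  
stu030   art      876  
stu030   history  766  
stu031   econ     979  
stu031   art      21   
stu031   history  764  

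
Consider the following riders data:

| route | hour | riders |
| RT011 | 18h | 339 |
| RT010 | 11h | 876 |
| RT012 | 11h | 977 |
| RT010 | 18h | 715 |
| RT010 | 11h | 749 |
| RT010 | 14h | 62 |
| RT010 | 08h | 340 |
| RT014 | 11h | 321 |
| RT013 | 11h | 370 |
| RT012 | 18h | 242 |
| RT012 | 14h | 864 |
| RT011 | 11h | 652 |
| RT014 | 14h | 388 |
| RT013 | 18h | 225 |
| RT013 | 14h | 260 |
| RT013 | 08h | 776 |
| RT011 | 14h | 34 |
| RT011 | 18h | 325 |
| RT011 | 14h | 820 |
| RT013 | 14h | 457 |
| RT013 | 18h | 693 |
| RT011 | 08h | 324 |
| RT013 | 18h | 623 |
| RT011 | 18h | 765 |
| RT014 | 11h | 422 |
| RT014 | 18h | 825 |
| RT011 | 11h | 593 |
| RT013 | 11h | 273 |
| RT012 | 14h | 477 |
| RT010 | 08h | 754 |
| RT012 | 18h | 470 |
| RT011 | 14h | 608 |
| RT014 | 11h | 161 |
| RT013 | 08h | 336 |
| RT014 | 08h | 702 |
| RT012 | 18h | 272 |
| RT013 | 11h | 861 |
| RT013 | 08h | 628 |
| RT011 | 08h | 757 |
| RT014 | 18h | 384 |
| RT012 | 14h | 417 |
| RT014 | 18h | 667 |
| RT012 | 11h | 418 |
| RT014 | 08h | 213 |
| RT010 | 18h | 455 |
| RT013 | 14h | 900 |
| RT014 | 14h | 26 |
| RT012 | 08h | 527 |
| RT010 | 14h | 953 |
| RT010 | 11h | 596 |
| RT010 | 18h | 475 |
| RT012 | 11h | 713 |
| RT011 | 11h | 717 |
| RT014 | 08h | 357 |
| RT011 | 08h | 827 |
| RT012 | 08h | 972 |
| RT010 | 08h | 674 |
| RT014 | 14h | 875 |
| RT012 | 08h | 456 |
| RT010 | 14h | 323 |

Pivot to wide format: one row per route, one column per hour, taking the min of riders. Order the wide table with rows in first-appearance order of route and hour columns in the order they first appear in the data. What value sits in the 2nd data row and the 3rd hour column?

62

With rows in first-appearance order of route, row 2 is route=RT010. hour columns in first-appearance order: 18h, 11h, 14h, 08h; column 3 is 14h.
Long rows with route=RT010, hour=14h: min(62, 953, 323) = 62.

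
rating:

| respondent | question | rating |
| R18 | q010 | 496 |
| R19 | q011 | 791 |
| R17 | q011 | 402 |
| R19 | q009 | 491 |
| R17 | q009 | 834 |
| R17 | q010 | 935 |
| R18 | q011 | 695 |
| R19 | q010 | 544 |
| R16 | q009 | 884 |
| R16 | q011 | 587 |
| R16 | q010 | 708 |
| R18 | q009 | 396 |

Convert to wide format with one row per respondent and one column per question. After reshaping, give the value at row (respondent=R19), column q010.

Wide layout: rows indexed by respondent, columns are the 3 distinct question values (q010, q011, q009).
Cell (respondent=R19, question=q010) draws from the long row where respondent=R19 and question=q010, which has rating=544.

544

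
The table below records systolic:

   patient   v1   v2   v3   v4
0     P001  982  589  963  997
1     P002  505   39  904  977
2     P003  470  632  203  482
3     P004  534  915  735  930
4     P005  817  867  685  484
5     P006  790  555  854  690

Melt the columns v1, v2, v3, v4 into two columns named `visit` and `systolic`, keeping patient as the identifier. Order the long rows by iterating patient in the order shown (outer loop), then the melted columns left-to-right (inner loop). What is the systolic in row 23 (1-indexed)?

854

24 rows total (6 × 4). Row 23: index ⌊(23-1)/4⌋ = 5 into patient → P006; (23-1) mod 4 = 2 into the melted columns → v3.
So row 23 is (P006, v3, 854); systolic = 854.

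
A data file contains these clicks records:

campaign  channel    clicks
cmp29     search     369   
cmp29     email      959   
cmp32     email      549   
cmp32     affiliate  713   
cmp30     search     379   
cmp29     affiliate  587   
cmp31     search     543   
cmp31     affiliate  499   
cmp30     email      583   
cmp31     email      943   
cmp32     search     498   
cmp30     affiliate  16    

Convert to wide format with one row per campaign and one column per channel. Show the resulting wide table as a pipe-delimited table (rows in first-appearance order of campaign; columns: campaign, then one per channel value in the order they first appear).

Columns: campaign plus the 3 distinct channel values (search, email, affiliate).
For example, row cmp29 column search takes clicks=369 from the long row (cmp29, search).

| campaign | search | email | affiliate |
| cmp29 | 369 | 959 | 587 |
| cmp32 | 498 | 549 | 713 |
| cmp30 | 379 | 583 | 16 |
| cmp31 | 543 | 943 | 499 |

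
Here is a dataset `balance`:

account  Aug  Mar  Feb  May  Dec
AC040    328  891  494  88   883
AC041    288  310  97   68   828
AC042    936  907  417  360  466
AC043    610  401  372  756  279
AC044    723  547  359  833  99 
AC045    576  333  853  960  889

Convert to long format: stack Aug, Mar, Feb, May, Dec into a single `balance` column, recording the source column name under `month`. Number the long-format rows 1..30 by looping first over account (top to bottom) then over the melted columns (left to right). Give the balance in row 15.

466

30 rows total (6 × 5). Row 15: index ⌊(15-1)/5⌋ = 2 into account → AC042; (15-1) mod 5 = 4 into the melted columns → Dec.
So row 15 is (AC042, Dec, 466); balance = 466.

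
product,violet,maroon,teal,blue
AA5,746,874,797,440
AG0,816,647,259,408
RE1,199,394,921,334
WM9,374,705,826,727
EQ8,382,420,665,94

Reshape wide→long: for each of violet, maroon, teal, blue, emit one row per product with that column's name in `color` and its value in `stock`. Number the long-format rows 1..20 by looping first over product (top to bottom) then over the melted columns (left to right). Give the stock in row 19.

665

20 rows total (5 × 4). Row 19: index ⌊(19-1)/4⌋ = 4 into product → EQ8; (19-1) mod 4 = 2 into the melted columns → teal.
So row 19 is (EQ8, teal, 665); stock = 665.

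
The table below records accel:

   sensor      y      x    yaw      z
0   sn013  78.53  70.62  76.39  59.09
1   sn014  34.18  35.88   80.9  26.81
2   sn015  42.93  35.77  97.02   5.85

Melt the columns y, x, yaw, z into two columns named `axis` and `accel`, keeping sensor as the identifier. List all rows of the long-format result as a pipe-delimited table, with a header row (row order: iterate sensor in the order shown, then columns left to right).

| sensor | axis | accel |
| sn013 | y | 78.53 |
| sn013 | x | 70.62 |
| sn013 | yaw | 76.39 |
| sn013 | z | 59.09 |
| sn014 | y | 34.18 |
| sn014 | x | 35.88 |
| sn014 | yaw | 80.9 |
| sn014 | z | 26.81 |
| sn015 | y | 42.93 |
| sn015 | x | 35.77 |
| sn015 | yaw | 97.02 |
| sn015 | z | 5.85 |

Each (sensor, column) pair becomes one row: 3 × 4 = 12 rows.
For example, (sn013, y) → accel=78.53.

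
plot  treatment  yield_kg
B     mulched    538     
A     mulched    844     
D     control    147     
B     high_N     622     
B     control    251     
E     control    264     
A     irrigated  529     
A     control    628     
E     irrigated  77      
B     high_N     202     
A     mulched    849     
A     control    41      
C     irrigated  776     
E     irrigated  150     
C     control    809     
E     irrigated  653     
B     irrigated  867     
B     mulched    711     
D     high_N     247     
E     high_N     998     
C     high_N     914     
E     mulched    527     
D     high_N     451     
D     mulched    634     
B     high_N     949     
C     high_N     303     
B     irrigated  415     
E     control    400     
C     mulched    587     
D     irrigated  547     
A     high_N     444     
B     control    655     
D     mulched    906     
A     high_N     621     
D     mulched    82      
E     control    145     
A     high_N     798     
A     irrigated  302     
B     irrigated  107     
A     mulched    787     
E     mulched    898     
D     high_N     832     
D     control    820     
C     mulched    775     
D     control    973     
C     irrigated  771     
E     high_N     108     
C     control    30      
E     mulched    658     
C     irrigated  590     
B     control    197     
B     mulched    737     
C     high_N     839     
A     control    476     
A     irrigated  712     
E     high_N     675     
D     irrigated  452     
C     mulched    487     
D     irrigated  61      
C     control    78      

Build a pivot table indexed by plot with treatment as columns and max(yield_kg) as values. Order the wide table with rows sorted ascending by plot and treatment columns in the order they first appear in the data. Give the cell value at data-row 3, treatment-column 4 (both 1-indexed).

With rows sorted ascending by plot, row 3 is plot=C. treatment columns in first-appearance order: mulched, control, high_N, irrigated; column 4 is irrigated.
Long rows with plot=C, treatment=irrigated: max(776, 771, 590) = 776.

776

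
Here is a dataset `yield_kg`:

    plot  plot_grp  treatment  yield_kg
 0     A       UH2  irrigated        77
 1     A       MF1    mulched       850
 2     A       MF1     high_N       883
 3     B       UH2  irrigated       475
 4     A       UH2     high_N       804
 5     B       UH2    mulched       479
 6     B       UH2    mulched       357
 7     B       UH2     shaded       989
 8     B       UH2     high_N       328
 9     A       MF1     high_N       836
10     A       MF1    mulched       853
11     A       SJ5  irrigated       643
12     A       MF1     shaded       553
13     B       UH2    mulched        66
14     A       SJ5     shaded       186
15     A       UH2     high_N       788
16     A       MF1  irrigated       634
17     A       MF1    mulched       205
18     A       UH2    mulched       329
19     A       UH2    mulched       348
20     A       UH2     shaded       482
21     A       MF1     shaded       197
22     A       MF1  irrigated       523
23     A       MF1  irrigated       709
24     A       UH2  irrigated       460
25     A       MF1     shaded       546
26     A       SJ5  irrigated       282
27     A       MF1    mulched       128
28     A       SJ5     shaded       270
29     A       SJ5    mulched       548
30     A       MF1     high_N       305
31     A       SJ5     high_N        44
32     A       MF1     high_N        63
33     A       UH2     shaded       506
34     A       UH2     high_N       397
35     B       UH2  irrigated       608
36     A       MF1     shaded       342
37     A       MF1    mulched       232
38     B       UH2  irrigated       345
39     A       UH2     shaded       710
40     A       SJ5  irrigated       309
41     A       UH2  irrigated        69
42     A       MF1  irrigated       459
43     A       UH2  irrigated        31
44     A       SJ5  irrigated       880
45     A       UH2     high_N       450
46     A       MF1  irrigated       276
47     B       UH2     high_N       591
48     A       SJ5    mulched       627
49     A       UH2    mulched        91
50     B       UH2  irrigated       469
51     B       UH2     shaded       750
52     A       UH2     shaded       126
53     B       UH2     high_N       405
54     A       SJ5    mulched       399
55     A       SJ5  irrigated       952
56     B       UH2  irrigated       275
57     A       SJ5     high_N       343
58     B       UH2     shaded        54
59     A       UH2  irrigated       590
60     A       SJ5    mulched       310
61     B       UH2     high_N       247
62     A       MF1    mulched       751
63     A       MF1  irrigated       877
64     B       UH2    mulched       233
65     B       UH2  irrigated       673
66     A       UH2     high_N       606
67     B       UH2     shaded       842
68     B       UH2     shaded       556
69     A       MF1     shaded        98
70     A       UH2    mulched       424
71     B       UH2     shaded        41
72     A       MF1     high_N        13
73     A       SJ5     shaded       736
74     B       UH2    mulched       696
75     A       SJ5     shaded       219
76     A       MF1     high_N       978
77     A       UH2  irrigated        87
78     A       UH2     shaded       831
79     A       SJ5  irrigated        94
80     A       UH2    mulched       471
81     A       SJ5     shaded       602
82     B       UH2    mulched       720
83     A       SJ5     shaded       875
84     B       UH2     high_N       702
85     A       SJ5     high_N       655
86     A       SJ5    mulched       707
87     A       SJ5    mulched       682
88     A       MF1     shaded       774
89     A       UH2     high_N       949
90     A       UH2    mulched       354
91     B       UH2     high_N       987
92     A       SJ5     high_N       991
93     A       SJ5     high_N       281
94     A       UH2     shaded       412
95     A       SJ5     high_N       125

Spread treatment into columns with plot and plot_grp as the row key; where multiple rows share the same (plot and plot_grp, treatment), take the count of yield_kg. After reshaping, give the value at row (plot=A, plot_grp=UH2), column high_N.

6

Rows with plot=A, plot_grp=UH2 and treatment=high_N: yield_kg values are 804, 788, 397, 450, 606, 949.
6 rows match — count = 6.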